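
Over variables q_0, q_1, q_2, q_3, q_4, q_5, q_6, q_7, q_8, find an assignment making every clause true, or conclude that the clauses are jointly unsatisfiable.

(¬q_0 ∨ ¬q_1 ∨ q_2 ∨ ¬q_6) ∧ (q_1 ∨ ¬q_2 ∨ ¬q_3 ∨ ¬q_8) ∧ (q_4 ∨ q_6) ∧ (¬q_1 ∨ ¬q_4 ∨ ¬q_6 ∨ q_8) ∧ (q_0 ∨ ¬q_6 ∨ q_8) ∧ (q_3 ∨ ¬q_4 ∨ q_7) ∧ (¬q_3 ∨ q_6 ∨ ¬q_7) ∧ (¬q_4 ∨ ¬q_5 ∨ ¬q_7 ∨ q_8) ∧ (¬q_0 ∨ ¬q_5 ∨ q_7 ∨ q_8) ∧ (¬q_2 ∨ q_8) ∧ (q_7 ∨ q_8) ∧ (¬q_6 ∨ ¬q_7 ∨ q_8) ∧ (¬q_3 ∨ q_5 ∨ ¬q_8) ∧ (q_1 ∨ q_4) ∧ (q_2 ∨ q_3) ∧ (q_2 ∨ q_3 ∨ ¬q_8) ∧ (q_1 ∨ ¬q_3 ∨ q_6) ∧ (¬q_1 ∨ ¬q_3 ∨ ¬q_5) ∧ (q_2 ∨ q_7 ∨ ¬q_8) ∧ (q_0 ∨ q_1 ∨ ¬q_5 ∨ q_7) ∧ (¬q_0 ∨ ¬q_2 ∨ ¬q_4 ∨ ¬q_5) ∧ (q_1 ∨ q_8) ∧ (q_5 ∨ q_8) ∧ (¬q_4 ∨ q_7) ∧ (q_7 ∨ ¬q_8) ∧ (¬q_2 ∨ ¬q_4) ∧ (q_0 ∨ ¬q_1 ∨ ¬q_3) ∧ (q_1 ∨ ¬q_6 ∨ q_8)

q_0 = True; q_1 = True; q_2 = True; q_3 = False; q_4 = False; q_5 = True; q_6 = True; q_7 = True; q_8 = True

Set q_0 = True.
Set q_1 = True.
Try q_2 = False:
  (¬q_0 ∨ ¬q_1 ∨ q_2 ∨ ¬q_6) forces q_6 = False.
  (q_4 ∨ q_6) forces q_4 = True.
  (q_2 ∨ q_3) forces q_3 = True.
  (¬q_3 ∨ q_6 ∨ ¬q_7) forces q_7 = False.
  clause (¬q_4 ∨ q_7) is falsified — backtrack.
So q_2 = True.
  then (¬q_2 ∨ q_8) forces q_8 = True.
  then (q_7 ∨ ¬q_8) forces q_7 = True.
  then (¬q_2 ∨ ¬q_4) forces q_4 = False.
  then (q_4 ∨ q_6) forces q_6 = True.
Set q_3 = False.
Set q_5 = True.
All clauses satisfied.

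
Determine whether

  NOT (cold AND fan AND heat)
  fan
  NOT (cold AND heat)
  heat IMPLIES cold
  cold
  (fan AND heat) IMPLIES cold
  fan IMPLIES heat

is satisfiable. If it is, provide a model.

Case fan = True:
  (cold) forces cold = True.
  (NOT cold OR NOT fan OR NOT heat) forces heat = False.
  Clause (NOT fan OR heat) is falsified — contradiction.
Case fan = False:
  Clause (fan) is falsified — contradiction.
Both cases fail, so the formula is unsatisfiable.

UNSATISFIABLE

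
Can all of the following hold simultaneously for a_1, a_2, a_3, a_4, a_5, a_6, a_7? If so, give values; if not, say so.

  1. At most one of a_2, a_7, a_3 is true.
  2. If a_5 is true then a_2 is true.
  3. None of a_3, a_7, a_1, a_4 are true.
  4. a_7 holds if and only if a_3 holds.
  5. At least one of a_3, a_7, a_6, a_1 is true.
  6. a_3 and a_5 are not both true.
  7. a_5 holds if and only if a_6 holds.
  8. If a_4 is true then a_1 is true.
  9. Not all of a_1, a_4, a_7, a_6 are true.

a_1 = False, a_2 = True, a_3 = False, a_4 = False, a_5 = True, a_6 = True, a_7 = False

  (1) {a_2, a_7, a_3}: 1 true — at most one ✓
  (2) a_5=T ⇒ a_2: T ✓
  (3) {a_3, a_7, a_1, a_4}: 0 true — none ✓
  (4) a_7=F, a_3=F — same ✓
  (5) {a_3, a_7, a_6, a_1}: 1 true — at least one ✓
  (6) a_3=F, a_5=T — not both ✓
  (7) a_5=T, a_6=T — same ✓
  (8) a_4=F ⇒ a_1: vacuous ✓
  (9) {a_1, a_4, a_7, a_6}: 1/4 true — not all ✓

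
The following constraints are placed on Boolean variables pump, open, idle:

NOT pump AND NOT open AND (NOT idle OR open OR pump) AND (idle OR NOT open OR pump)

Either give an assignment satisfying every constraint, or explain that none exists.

pump = False; open = False; idle = False

Unit clause (NOT pump) forces pump = False.
Unit clause (NOT open) forces open = False.
In (NOT idle OR open OR pump) only NOT idle is left, so idle = False.
Check each clause:
  (NOT pump): NOT pump holds.
  (NOT open): NOT open holds.
  (NOT idle OR open OR pump): NOT idle holds.
  (idle OR NOT open OR pump): NOT open holds.
All clauses satisfied.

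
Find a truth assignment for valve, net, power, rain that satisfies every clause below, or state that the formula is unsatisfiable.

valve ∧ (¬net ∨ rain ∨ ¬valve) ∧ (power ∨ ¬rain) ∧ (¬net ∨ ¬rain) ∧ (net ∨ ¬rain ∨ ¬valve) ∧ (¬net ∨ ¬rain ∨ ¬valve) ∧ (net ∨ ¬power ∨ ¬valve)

Unit clause (valve) forces valve = True.
Try net = True:
  (¬net ∨ rain ∨ ¬valve) forces rain = True.
  clause (¬net ∨ ¬rain) is falsified — backtrack.
So net = False.
  then (net ∨ ¬rain ∨ ¬valve) forces rain = False.
  then (net ∨ ¬power ∨ ¬valve) forces power = False.
Check each clause:
  (valve): valve holds.
  (¬net ∨ rain ∨ ¬valve): ¬net holds.
  (power ∨ ¬rain): ¬rain holds.
  (¬net ∨ ¬rain): ¬net holds.
  (net ∨ ¬rain ∨ ¬valve): ¬rain holds.
  (¬net ∨ ¬rain ∨ ¬valve): ¬net holds.
  (net ∨ ¬power ∨ ¬valve): ¬power holds.
All clauses satisfied.

valve=T; net=F; power=F; rain=F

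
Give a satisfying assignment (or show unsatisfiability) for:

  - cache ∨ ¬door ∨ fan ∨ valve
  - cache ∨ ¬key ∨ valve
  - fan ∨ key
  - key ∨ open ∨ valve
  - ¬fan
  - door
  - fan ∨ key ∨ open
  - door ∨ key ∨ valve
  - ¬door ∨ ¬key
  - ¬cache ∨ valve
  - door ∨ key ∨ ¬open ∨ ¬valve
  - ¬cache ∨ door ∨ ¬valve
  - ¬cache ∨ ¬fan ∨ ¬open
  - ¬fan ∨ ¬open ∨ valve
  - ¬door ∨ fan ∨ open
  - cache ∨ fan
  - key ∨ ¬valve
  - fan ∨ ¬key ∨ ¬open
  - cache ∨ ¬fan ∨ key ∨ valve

Case door = True:
  (¬fan) forces fan = False.
  (fan ∨ key) forces key = True.
  Clause (¬door ∨ ¬key) is falsified — contradiction.
Case door = False:
  Clause (door) is falsified — contradiction.
Both cases fail, so the formula is unsatisfiable.

No satisfying assignment exists.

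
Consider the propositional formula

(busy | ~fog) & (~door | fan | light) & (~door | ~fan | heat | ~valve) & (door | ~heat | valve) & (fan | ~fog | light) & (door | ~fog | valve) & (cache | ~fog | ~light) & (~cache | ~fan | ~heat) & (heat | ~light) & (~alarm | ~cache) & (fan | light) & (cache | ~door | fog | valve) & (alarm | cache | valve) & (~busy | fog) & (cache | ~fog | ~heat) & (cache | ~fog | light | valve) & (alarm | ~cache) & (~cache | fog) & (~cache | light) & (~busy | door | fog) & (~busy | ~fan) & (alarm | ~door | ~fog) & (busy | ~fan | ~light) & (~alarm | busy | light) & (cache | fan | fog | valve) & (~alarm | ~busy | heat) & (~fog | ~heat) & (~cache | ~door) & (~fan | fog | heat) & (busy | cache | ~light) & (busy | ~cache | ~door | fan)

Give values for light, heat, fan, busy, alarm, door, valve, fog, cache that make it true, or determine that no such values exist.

Try light = True:
  (heat | ~light) forces heat = True.
  (~fog | ~heat) forces fog = False.
  (~busy | fog) forces busy = False.
  (~cache | fog) forces cache = False.
  clause (busy | cache | ~light) is falsified — backtrack.
So light = False.
  then (fan | light) forces fan = True.
  then (~cache | light) forces cache = False.
  then (~busy | ~fan) forces busy = False.
  then (~alarm | busy | light) forces alarm = False.
  then (busy | ~fog) forces fog = False.
  then (alarm | cache | valve) forces valve = True.
  then (~fan | fog | heat) forces heat = True.
Set door = True.
All clauses satisfied.

light = False; heat = True; fan = True; busy = False; alarm = False; door = True; valve = True; fog = False; cache = False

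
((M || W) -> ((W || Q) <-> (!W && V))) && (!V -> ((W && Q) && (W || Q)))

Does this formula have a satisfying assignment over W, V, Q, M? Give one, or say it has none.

W: False, V: True, Q: False, M: False

  (M || W) -> ((W || Q) <-> (!W && V)) = True
    M || W = False
    (W || Q) <-> (!W && V) = False
      W || Q = False
      !W && V = True
        !W = True
  !V -> ((W && Q) && (W || Q)) = True
    !V = False
    (W && Q) && (W || Q) = False
      W && Q = False
      W || Q = False
Both conjuncts True, so the formula holds.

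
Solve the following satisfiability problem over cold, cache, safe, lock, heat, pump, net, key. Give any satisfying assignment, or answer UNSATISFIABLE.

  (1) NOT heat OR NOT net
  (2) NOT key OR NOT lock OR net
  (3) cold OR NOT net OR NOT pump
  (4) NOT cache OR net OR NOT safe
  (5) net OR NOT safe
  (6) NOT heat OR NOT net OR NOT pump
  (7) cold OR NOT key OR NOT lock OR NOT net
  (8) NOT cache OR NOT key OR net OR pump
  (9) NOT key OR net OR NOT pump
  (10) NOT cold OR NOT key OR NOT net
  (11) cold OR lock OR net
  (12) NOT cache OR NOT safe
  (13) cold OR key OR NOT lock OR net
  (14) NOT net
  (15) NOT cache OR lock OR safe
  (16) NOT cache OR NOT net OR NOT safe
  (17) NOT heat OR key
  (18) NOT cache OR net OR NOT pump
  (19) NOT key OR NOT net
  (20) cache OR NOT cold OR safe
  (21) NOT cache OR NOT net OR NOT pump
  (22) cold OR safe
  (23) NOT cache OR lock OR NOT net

cold=T, cache=T, safe=F, lock=T, heat=F, pump=F, net=F, key=F

Unit clause (NOT net) forces net = False.
In (net OR NOT safe) only NOT safe is left, so safe = False.
In (cold OR safe) only cold is left, so cold = True.
In (cache OR NOT cold OR safe) only cache is left, so cache = True.
In (NOT cache OR lock OR safe) only lock is left, so lock = True.
In (NOT cache OR net OR NOT pump) only NOT pump is left, so pump = False.
In (NOT key OR NOT lock OR net) only NOT key is left, so key = False.
In (NOT heat OR key) only NOT heat is left, so heat = False.
All clauses satisfied.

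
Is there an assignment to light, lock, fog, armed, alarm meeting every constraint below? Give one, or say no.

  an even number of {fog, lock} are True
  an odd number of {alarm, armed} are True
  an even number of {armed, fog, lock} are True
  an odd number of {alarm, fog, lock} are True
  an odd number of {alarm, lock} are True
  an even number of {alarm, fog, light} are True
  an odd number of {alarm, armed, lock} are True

light = True; lock = False; fog = False; armed = False; alarm = True

{fog, lock}: 0 true → even ✓
{alarm, armed}: 1 true → odd ✓
{armed, fog, lock}: 0 true → even ✓
{alarm, fog, lock}: 1 true → odd ✓
{alarm, lock}: 1 true → odd ✓
{alarm, fog, light}: 2 true → even ✓
{alarm, armed, lock}: 1 true → odd ✓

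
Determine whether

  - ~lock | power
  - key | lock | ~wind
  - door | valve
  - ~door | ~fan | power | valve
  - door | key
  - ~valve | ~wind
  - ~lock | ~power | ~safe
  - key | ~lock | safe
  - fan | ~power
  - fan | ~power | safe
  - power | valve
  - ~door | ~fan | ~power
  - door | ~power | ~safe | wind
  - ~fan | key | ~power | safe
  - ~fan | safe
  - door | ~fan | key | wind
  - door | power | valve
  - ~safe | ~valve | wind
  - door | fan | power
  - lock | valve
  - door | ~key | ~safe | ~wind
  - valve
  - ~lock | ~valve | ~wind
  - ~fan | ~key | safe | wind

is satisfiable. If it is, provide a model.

fan=F; lock=F; door=T; safe=F; valve=T; key=T; power=F; wind=F

Unit clause (valve) forces valve = True.
In (~valve | ~wind) only ~wind is left, so wind = False.
In (~safe | ~valve | wind) only ~safe is left, so safe = False.
In (~fan | safe) only ~fan is left, so fan = False.
In (fan | ~power) only ~power is left, so power = False.
In (door | fan | power) only door is left, so door = True.
In (~lock | power) only ~lock is left, so lock = False.
Set key = True.
All clauses satisfied.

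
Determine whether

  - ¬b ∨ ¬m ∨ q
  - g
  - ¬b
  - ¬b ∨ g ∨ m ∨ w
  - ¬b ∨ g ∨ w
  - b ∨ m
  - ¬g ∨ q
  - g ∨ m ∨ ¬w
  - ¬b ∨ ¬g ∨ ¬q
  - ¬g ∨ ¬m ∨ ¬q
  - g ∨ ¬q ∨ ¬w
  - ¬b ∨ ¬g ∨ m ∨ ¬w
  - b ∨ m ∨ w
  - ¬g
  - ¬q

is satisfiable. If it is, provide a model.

Case g = True:
  Clause (¬g) is falsified — contradiction.
Case g = False:
  Clause (g) is falsified — contradiction.
Both cases fail, so the formula is unsatisfiable.

The formula is unsatisfiable.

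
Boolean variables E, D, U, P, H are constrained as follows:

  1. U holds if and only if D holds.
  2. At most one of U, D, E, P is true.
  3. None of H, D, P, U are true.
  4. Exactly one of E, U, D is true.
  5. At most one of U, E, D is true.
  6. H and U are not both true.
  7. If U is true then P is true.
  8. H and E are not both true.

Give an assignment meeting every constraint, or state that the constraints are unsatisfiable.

E: True; D: False; U: False; P: False; H: False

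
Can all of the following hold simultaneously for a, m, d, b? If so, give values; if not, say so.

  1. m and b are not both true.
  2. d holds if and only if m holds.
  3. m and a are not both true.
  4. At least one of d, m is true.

a = False, m = True, d = True, b = False

  (1) m=T, b=F — not both ✓
  (2) d=T, m=T — same ✓
  (3) m=T, a=F — not both ✓
  (4) {d, m}: 2 true — at least one ✓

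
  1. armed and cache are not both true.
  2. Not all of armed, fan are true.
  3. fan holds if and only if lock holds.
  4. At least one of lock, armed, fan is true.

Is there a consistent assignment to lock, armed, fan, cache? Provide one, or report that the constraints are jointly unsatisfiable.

lock = True, armed = False, fan = True, cache = True

  (1) armed=F, cache=T — not both ✓
  (2) {armed, fan}: 1/2 true — not all ✓
  (3) fan=T, lock=T — same ✓
  (4) {lock, armed, fan}: 2 true — at least one ✓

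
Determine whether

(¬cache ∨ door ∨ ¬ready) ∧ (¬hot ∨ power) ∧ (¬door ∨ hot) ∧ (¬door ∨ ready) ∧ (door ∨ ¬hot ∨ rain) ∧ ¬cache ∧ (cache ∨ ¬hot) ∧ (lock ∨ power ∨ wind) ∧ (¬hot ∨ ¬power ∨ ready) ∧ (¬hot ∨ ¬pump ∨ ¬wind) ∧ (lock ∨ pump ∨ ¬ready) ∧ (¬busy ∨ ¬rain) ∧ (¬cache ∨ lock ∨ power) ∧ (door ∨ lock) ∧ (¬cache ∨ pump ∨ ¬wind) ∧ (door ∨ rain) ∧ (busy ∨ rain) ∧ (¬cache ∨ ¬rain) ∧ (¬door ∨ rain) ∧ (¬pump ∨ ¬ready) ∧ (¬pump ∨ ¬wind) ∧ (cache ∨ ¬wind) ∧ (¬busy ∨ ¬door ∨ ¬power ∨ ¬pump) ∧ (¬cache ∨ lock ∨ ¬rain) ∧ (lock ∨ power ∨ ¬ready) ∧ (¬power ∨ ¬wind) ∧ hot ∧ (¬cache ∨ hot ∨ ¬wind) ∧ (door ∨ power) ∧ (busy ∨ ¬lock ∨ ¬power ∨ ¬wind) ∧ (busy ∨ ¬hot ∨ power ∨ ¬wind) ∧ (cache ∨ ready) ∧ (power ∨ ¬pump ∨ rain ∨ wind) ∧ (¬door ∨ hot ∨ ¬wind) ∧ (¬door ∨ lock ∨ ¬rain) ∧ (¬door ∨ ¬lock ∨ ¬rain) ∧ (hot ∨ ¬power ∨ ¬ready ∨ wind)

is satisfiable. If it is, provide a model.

Case cache = True:
  Clause (¬cache) is falsified — contradiction.
Case cache = False:
  (cache ∨ ¬hot) forces hot = False.
  Clause (hot) is falsified — contradiction.
Both cases fail, so the formula is unsatisfiable.

Unsatisfiable — no assignment works.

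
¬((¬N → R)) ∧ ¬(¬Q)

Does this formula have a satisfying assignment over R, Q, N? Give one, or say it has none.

R = False; Q = True; N = False

  ¬((¬N → R)) = True
    ¬N → R = False
      ¬N = True
  ¬(¬Q) = True
    ¬Q = False
Both conjuncts True, so the formula holds.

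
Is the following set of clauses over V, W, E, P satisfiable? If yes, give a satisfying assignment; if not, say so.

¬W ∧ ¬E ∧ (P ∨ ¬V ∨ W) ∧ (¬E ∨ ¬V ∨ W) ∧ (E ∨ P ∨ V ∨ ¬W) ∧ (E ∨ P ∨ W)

Unit clause (¬W) forces W = False.
Unit clause (¬E) forces E = False.
In (E ∨ P ∨ W) only P is left, so P = True.
Set V = False.
Check each clause:
  (¬W): ¬W holds.
  (¬E): ¬E holds.
  (P ∨ ¬V ∨ W): P holds.
  (¬E ∨ ¬V ∨ W): ¬E holds.
  (E ∨ P ∨ V ∨ ¬W): P holds.
  (E ∨ P ∨ W): P holds.
All clauses satisfied.

V=F; W=F; E=F; P=T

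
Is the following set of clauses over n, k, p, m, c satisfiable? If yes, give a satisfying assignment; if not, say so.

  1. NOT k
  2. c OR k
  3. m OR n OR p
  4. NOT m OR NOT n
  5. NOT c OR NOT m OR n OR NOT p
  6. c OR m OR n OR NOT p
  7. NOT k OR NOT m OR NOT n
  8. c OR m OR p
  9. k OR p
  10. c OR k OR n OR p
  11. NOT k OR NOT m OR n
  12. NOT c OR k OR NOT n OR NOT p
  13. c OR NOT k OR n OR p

Unit clause (NOT k) forces k = False.
In (c OR k) only c is left, so c = True.
In (k OR p) only p is left, so p = True.
In (NOT c OR k OR NOT n OR NOT p) only NOT n is left, so n = False.
In (NOT c OR NOT m OR n OR NOT p) only NOT m is left, so m = False.
All clauses satisfied.

n=F; k=F; p=T; m=F; c=T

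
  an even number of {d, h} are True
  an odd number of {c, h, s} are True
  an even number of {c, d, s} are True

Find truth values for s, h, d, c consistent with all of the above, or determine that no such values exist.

Adding constraints 1, 2, 3 mod 2: every variable appears an even number of times on the left, so the left side is 0.
But the right sides sum to 1 (mod 2). 0 ≠ 1 — the system is inconsistent.

The formula is unsatisfiable.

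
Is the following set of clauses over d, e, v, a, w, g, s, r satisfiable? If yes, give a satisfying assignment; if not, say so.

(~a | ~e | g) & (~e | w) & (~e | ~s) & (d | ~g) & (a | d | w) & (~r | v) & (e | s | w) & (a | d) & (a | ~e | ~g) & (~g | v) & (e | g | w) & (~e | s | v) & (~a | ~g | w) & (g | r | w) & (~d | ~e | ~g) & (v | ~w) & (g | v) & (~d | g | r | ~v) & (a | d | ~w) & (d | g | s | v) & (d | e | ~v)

d = True; e = False; v = True; a = False; w = True; g = True; s = False; r = False

Set d = True.
Set e = False.
Try v = False:
  (~r | v) forces r = False.
  (~g | v) forces g = False.
  clause (g | v) is falsified — backtrack.
So v = True.
Set a = False.
Set w = True.
Set g = True.
Set s = False.
Set r = False.
All clauses satisfied.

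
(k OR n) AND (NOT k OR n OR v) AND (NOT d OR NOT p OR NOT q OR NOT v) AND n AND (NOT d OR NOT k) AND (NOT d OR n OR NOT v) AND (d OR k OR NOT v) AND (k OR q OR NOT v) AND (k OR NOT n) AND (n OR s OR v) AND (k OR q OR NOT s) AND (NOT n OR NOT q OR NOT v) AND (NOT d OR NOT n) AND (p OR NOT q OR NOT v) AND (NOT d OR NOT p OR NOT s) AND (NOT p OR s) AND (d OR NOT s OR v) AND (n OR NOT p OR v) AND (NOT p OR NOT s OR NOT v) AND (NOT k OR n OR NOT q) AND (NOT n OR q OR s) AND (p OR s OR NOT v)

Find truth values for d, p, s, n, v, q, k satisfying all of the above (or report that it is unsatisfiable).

Unit clause (n) forces n = True.
In (k OR NOT n) only k is left, so k = True.
In (NOT d OR NOT n) only NOT d is left, so d = False.
Try p = True:
  (NOT p OR s) forces s = True.
  (d OR NOT s OR v) forces v = True.
  clause (NOT p OR NOT s OR NOT v) is falsified — backtrack.
So p = False.
Set s = False.
  then (NOT n OR q OR s) forces q = True.
  then (p OR s OR NOT v) forces v = False.
All clauses satisfied.

d = False, p = False, s = False, n = True, v = False, q = True, k = True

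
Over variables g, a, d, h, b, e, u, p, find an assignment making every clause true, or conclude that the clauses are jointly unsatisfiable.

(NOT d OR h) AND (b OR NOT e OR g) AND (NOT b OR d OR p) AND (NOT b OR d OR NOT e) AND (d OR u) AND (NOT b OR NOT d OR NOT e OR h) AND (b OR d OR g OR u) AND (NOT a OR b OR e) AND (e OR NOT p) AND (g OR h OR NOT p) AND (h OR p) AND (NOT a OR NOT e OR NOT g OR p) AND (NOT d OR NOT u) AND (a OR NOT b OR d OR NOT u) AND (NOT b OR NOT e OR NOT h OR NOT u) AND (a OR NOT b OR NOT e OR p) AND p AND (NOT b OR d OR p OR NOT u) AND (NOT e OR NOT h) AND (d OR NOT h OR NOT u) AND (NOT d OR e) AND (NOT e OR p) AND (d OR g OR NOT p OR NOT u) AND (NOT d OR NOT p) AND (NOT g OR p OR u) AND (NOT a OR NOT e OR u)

Unit clause (p) forces p = True.
In (NOT d OR NOT p) only NOT d is left, so d = False.
In (d OR u) only u is left, so u = True.
In (e OR NOT p) only e is left, so e = True.
In (NOT e OR NOT h) only NOT h is left, so h = False.
In (d OR g OR NOT p OR NOT u) only g is left, so g = True.
In (NOT b OR d OR NOT e) only NOT b is left, so b = False.
Set a = False.
All clauses satisfied.

g: True, a: False, d: False, h: False, b: False, e: True, u: True, p: True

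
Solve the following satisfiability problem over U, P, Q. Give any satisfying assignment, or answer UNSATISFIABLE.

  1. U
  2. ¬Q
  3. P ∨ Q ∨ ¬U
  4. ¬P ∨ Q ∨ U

U = True, P = True, Q = False

Unit clause (U) forces U = True.
Unit clause (¬Q) forces Q = False.
In (P ∨ Q ∨ ¬U) only P is left, so P = True.
Check each clause:
  (U): U holds.
  (¬Q): ¬Q holds.
  (P ∨ Q ∨ ¬U): P holds.
  (¬P ∨ Q ∨ U): U holds.
All clauses satisfied.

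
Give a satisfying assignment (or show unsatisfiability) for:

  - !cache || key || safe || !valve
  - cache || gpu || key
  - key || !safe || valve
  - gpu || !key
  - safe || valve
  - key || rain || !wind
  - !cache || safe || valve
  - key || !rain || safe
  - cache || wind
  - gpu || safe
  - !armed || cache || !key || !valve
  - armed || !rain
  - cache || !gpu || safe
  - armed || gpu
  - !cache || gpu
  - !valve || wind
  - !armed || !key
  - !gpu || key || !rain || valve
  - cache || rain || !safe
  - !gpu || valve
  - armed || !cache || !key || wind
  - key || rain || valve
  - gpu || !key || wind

Set key = True.
  then (gpu || !key) forces gpu = True.
  then (!armed || !key) forces armed = False.
  then (!gpu || valve) forces valve = True.
  then (armed || !rain) forces rain = False.
  then (!valve || wind) forces wind = True.
Set safe = False.
  then (cache || !gpu || safe) forces cache = True.
All clauses satisfied.

key = True, armed = False, valve = True, wind = True, gpu = True, rain = False, safe = False, cache = True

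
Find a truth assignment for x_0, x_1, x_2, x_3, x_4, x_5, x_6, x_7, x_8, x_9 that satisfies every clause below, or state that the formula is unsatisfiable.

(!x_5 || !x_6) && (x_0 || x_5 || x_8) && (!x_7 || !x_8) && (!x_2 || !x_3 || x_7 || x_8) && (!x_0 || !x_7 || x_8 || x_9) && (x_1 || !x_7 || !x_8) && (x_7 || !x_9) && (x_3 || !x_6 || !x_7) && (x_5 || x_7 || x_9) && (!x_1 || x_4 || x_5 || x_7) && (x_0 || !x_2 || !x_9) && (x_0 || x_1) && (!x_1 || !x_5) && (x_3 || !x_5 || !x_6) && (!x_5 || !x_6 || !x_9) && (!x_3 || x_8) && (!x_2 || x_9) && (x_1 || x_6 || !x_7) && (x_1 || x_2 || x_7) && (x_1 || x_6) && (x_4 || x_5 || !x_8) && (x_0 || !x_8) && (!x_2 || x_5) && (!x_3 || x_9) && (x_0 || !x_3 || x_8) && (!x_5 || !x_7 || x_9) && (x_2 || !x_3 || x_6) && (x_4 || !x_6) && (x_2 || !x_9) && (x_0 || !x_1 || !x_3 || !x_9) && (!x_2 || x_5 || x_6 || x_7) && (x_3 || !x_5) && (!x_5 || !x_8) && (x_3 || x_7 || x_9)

Unsatisfiable — no assignment works.

Case x_5 = True:
  (!x_5 || !x_6) forces x_6 = False.
  (!x_1 || !x_5) forces x_1 = False.
  Clause (x_1 || x_6) is falsified — contradiction.
Case x_5 = False:
  (!x_2 || x_5) forces x_2 = False.
  (x_2 || !x_9) forces x_9 = False.
  (x_5 || x_7 || x_9) forces x_7 = True.
  (!x_7 || !x_8) forces x_8 = False.
  (x_0 || x_5 || x_8) forces x_0 = True.
  Clause (!x_0 || !x_7 || x_8 || x_9) is falsified — contradiction.
Both cases fail, so the formula is unsatisfiable.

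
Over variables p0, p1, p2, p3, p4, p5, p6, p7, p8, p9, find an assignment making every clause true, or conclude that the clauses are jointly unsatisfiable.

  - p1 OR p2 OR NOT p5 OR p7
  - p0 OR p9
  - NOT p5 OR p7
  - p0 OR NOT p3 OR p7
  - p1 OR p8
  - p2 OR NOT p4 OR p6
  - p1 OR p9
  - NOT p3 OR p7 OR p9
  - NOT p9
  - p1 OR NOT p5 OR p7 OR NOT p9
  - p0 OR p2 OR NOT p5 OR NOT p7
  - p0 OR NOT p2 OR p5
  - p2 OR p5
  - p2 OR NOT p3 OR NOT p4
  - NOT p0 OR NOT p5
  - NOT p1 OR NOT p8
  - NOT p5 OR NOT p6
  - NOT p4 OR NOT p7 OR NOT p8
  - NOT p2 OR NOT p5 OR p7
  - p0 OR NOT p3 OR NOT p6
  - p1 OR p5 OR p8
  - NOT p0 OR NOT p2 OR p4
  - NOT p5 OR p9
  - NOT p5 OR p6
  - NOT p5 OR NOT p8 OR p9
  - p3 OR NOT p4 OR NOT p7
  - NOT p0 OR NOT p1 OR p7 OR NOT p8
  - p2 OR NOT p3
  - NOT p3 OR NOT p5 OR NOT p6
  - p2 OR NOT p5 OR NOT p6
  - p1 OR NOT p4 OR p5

p0 = True, p1 = True, p2 = True, p3 = True, p4 = True, p5 = False, p6 = False, p7 = True, p8 = False, p9 = False

Unit clause (NOT p9) forces p9 = False.
In (NOT p5 OR p9) only NOT p5 is left, so p5 = False.
In (p0 OR p9) only p0 is left, so p0 = True.
In (p1 OR p9) only p1 is left, so p1 = True.
In (p2 OR p5) only p2 is left, so p2 = True.
In (NOT p1 OR NOT p8) only NOT p8 is left, so p8 = False.
In (NOT p0 OR NOT p2 OR p4) only p4 is left, so p4 = True.
Set p3 = True.
  then (NOT p3 OR p7 OR p9) forces p7 = True.
Set p6 = False.
All clauses satisfied.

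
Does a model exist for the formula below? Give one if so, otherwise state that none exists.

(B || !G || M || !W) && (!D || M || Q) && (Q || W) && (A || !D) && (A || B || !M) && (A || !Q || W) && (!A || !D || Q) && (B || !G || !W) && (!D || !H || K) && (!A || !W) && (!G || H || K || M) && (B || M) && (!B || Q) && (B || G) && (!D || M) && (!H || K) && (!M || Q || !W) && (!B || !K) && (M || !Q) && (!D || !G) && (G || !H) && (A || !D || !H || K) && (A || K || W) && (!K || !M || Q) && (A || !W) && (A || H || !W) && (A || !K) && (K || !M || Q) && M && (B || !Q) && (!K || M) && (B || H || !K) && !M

Case M = True:
  Clause (!M) is falsified — contradiction.
Case M = False:
  Clause (M) is falsified — contradiction.
Both cases fail, so the formula is unsatisfiable.

Unsatisfiable — no assignment works.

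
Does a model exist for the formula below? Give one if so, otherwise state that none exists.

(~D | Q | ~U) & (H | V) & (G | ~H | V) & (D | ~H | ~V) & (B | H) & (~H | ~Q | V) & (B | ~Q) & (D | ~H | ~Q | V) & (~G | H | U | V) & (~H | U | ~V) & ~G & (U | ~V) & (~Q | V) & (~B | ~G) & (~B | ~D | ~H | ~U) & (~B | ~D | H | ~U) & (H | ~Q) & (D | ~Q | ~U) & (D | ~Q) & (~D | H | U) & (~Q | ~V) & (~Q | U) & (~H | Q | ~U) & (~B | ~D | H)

V = True; H = False; U = True; B = True; D = False; Q = False; G = False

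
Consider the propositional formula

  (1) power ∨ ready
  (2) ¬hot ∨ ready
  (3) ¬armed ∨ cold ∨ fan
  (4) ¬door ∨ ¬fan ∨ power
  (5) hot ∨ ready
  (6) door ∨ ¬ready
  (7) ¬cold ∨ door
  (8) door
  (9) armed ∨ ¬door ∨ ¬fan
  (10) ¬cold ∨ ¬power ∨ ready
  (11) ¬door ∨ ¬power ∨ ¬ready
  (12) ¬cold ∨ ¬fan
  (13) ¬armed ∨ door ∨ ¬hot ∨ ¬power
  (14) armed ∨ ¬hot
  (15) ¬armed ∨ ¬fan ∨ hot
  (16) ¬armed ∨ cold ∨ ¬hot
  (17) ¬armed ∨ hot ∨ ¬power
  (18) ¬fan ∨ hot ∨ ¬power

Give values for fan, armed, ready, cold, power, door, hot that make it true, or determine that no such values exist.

fan: False; armed: True; ready: True; cold: True; power: False; door: True; hot: True

Unit clause (door) forces door = True.
Set fan = False.
Set armed = True.
  then (¬armed ∨ cold ∨ fan) forces cold = True.
Try ready = False:
  (power ∨ ready) forces power = True.
  clause (¬cold ∨ ¬power ∨ ready) is falsified — backtrack.
So ready = True.
  then (¬door ∨ ¬power ∨ ¬ready) forces power = False.
Set hot = True.
All clauses satisfied.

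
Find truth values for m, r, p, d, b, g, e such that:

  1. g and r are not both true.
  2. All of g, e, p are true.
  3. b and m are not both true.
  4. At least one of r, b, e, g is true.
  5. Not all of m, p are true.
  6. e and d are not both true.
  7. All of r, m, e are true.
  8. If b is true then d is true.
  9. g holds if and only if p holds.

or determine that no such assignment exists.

Case r = True:
  (1) with r=T forces g = False.
  Constraint (2) is violated (g=F) — contradiction.
Case r = False:
  Constraint (7) is violated (r=F) — contradiction.
Both cases fail — unsatisfiable.

No satisfying assignment exists.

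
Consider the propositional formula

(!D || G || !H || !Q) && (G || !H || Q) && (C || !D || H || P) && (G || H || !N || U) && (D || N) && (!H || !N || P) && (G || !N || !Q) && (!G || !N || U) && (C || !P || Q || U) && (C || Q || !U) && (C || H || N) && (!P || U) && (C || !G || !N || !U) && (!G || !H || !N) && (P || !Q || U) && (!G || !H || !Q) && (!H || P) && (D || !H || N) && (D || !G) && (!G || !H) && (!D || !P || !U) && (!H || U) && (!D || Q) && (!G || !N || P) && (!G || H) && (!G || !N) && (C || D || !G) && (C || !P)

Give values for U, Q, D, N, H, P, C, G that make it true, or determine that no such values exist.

U = True; Q = True; D = True; N = False; H = False; P = False; C = True; G = False

Set U = True.
Set Q = True.
Set D = True.
  then (!D || !P || !U) forces P = False.
  then (!H || P) forces H = False.
  then (!G || H) forces G = False.
  then (C || !D || H || P) forces C = True.
  then (G || !N || !Q) forces N = False.
All clauses satisfied.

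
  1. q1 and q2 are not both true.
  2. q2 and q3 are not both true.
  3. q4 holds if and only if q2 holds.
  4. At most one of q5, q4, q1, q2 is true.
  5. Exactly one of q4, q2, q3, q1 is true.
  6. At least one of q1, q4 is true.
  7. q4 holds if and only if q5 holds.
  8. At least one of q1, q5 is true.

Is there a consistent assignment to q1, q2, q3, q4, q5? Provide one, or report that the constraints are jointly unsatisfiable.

q1 = True, q2 = False, q3 = False, q4 = False, q5 = False

  (1) q1=T, q2=F — not both ✓
  (2) q2=F, q3=F — not both ✓
  (3) q4=F, q2=F — same ✓
  (4) {q5, q4, q1, q2}: 1 true — at most one ✓
  (5) {q4, q2, q3, q1}: 1 true — exactly one ✓
  (6) {q1, q4}: 1 true — at least one ✓
  (7) q4=F, q5=F — same ✓
  (8) {q1, q5}: 1 true — at least one ✓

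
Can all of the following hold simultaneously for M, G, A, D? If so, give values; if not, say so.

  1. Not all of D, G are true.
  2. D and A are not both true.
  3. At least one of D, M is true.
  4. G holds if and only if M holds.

M = True, G = True, A = True, D = False

  (1) {D, G}: 1/2 true — not all ✓
  (2) D=F, A=T — not both ✓
  (3) {D, M}: 1 true — at least one ✓
  (4) G=T, M=T — same ✓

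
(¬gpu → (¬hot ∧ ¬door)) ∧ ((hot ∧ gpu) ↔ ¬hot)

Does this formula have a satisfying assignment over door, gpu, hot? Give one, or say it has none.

Case hot = True: the formula simplifies to gpu ∧ ¬gpu.
  gpu = True: the conjunct ¬gpu is False.
  gpu = False: the conjunct gpu is False.
Case hot = False: the conjunct (hot ∧ gpu) ↔ ¬hot becomes (False ∧ gpu) ↔ ¬False = False.
Both cases fail — unsatisfiable.

Unsatisfiable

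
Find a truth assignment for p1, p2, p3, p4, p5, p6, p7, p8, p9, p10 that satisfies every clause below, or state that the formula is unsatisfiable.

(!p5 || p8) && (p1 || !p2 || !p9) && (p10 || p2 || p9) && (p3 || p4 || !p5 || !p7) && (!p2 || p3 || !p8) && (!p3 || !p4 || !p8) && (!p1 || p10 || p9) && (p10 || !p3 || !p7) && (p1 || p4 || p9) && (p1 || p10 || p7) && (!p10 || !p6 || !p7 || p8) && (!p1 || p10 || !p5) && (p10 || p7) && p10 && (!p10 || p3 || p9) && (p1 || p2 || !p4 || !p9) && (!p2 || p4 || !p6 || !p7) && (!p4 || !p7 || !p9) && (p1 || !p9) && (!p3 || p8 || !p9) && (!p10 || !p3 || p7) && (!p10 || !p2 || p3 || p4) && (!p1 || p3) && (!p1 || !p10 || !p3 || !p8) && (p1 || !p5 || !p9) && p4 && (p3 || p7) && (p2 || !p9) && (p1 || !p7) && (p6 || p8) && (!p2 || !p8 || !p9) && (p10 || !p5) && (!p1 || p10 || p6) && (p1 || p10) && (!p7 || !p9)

Case p3 = True:
  (p10) forces p10 = True.
  (!p10 || !p3 || p7) forces p7 = True.
  (p4) forces p4 = True.
  (!p3 || !p4 || !p8) forces p8 = False.
  (!p5 || p8) forces p5 = False.
  (!p10 || !p6 || !p7 || p8) forces p6 = False.
  Clause (p6 || p8) is falsified — contradiction.
Case p3 = False:
  (p10) forces p10 = True.
  (!p10 || p3 || p9) forces p9 = True.
  (p1 || !p9) forces p1 = True.
  Clause (!p1 || p3) is falsified — contradiction.
Both cases fail, so the formula is unsatisfiable.

Unsatisfiable — no assignment works.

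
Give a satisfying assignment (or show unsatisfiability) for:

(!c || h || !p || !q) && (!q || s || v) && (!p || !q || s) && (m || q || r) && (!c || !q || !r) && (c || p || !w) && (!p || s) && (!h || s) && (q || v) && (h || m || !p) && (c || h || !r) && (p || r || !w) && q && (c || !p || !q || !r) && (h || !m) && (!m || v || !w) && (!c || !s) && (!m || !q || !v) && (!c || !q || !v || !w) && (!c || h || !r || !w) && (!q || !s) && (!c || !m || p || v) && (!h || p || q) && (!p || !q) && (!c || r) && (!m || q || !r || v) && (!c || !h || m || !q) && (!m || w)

m: False, h: False, r: False, s: False, c: False, v: True, w: False, p: False, q: True

Unit clause (q) forces q = True.
In (!q || !s) only !s is left, so s = False.
In (!p || !q) only !p is left, so p = False.
In (!q || s || v) only v is left, so v = True.
In (!h || s) only !h is left, so h = False.
In (h || !m) only !m is left, so m = False.
Try r = True:
  (!c || !q || !r) forces c = False.
  clause (c || h || !r) is falsified — backtrack.
So r = False.
  then (p || r || !w) forces w = False.
  then (!c || r) forces c = False.
All clauses satisfied.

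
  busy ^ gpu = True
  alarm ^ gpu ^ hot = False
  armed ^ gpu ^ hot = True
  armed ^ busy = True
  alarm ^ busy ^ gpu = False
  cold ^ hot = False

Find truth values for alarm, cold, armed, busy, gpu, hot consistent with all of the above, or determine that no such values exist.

alarm = True, cold = True, armed = False, busy = True, gpu = False, hot = True

busy ^ gpu = T ^ F = True ✓
alarm ^ gpu ^ hot = T ^ F ^ T = False ✓
armed ^ gpu ^ hot = F ^ F ^ T = True ✓
armed ^ busy = F ^ T = True ✓
alarm ^ busy ^ gpu = T ^ T ^ F = False ✓
cold ^ hot = T ^ T = False ✓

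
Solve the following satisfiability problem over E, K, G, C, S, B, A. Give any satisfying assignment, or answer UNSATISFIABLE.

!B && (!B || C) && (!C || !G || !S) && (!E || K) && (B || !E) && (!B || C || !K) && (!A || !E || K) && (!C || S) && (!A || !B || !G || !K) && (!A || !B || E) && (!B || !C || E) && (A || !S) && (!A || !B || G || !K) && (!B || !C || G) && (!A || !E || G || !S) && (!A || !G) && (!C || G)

Unit clause (!B) forces B = False.
In (B || !E) only !E is left, so E = False.
Set K = False.
Set G = True.
  then (!A || !G) forces A = False.
  then (A || !S) forces S = False.
  then (!C || S) forces C = False.
All clauses satisfied.

E = False, K = False, G = True, C = False, S = False, B = False, A = False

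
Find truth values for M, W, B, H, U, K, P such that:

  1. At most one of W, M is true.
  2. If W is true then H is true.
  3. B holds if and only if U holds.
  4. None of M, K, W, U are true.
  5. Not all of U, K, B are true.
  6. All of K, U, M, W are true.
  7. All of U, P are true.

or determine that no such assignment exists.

Case M = True:
  Constraint (4) is violated (M=T) — contradiction.
Case M = False:
  Constraint (6) is violated (M=F) — contradiction.
Both cases fail — unsatisfiable.

No satisfying assignment exists.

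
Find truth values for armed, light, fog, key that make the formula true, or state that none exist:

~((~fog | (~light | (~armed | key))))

armed = True; light = True; fog = True; key = False

  ~((~fog | (~light | (~armed | key)))) = True
    ~fog | (~light | (~armed | key)) = False
      ~fog = False
      ~light | (~armed | key) = False
        ~light = False
        ~armed | key = False
          ~armed = False
The formula evaluates to True.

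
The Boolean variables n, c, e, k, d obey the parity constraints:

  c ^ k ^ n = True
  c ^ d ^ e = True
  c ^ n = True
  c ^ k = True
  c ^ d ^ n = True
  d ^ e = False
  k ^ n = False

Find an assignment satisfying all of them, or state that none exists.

n = False, c = True, e = False, k = False, d = False

c ^ k ^ n = T ^ F ^ F = True ✓
c ^ d ^ e = T ^ F ^ F = True ✓
c ^ n = T ^ F = True ✓
c ^ k = T ^ F = True ✓
c ^ d ^ n = T ^ F ^ F = True ✓
d ^ e = F ^ F = False ✓
k ^ n = F ^ F = False ✓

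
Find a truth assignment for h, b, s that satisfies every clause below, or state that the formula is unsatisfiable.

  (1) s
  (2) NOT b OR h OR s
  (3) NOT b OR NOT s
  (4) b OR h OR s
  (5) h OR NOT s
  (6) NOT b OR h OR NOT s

h = True, b = False, s = True

Unit clause (s) forces s = True.
In (NOT b OR NOT s) only NOT b is left, so b = False.
In (h OR NOT s) only h is left, so h = True.
Check each clause:
  (s): s holds.
  (NOT b OR h OR s): NOT b holds.
  (NOT b OR NOT s): NOT b holds.
  (b OR h OR s): h holds.
  (h OR NOT s): h holds.
  (NOT b OR h OR NOT s): NOT b holds.
All clauses satisfied.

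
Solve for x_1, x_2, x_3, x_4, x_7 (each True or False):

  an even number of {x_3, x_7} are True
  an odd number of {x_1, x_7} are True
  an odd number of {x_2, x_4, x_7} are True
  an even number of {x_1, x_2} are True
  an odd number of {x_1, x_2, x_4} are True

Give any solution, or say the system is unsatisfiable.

The formula is unsatisfiable.

Adding constraints 2, 3, 5 mod 2: every variable appears an even number of times on the left, so the left side is 0.
But the right sides sum to 1 (mod 2). 0 ≠ 1 — the system is inconsistent.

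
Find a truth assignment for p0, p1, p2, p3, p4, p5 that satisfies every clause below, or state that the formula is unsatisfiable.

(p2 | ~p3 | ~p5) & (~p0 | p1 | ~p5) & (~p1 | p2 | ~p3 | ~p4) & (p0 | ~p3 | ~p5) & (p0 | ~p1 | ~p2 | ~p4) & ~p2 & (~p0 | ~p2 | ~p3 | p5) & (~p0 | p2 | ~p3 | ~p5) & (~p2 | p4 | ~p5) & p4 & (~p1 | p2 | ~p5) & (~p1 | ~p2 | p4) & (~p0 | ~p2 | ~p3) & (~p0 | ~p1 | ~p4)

Unit clause (~p2) forces p2 = False.
Unit clause (p4) forces p4 = True.
Set p0 = True.
  then (~p0 | ~p1 | ~p4) forces p1 = False.
  then (~p0 | p1 | ~p5) forces p5 = False.
Set p3 = False.
All clauses satisfied.

p0 = True, p1 = False, p2 = False, p3 = False, p4 = True, p5 = False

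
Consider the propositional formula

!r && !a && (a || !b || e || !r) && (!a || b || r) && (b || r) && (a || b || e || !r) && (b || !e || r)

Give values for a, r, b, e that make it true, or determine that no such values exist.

Unit clause (!r) forces r = False.
Unit clause (!a) forces a = False.
In (b || r) only b is left, so b = True.
Set e = True.
All clauses satisfied.

a: False, r: False, b: True, e: True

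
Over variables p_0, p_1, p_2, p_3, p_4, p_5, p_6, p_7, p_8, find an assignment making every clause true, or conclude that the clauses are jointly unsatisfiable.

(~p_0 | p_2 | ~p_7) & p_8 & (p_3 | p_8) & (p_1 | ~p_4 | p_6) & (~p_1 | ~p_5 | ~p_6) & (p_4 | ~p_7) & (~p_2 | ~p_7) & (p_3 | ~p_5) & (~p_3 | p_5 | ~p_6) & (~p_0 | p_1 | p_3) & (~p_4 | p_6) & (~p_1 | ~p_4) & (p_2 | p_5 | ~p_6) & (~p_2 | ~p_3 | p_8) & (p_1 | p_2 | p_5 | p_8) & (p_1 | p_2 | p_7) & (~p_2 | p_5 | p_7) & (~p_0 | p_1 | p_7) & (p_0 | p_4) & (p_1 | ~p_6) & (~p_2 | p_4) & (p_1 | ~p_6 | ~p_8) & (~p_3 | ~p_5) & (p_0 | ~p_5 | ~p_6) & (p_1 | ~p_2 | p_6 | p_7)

p_0=T; p_1=T; p_2=F; p_3=F; p_4=F; p_5=F; p_6=F; p_7=F; p_8=T

Unit clause (p_8) forces p_8 = True.
Try p_0 = False:
  (p_0 | p_4) forces p_4 = True.
  (~p_4 | p_6) forces p_6 = True.
  (~p_1 | ~p_4) forces p_1 = False.
  clause (p_1 | ~p_6) is falsified — backtrack.
So p_0 = True.
Set p_1 = True.
  then (~p_1 | ~p_4) forces p_4 = False.
  then (~p_2 | p_4) forces p_2 = False.
  then (~p_0 | p_2 | ~p_7) forces p_7 = False.
Set p_3 = False.
  then (p_3 | ~p_5) forces p_5 = False.
  then (p_2 | p_5 | ~p_6) forces p_6 = False.
All clauses satisfied.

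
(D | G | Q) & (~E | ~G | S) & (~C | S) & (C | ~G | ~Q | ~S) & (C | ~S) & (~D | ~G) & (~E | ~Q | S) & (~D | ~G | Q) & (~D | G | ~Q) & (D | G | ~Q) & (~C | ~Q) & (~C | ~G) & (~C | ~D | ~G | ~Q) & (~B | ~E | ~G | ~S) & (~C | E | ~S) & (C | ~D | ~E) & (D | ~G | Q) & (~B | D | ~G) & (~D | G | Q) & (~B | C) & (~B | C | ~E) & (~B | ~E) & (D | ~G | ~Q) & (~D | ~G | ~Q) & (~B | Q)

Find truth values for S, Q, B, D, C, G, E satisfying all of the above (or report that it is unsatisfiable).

Case D = True:
  (~D | ~G) forces G = False.
  (~D | G | ~Q) forces Q = False.
  Clause (~D | G | Q) is falsified — contradiction.
Case D = False:
  If G = True:
    (~C | ~G) forces C = False.
    (C | ~S) forces S = False.
    (~E | ~G | S) forces E = False.
    (D | ~G | Q) forces Q = True.
    clause (D | ~G | ~Q) is falsified.
  If G = False:
    (D | G | Q) forces Q = True.
    clause (D | G | ~Q) is falsified.
  Every sub-case reaches a contradiction.
Both cases fail, so the formula is unsatisfiable.

Unsatisfiable — no assignment works.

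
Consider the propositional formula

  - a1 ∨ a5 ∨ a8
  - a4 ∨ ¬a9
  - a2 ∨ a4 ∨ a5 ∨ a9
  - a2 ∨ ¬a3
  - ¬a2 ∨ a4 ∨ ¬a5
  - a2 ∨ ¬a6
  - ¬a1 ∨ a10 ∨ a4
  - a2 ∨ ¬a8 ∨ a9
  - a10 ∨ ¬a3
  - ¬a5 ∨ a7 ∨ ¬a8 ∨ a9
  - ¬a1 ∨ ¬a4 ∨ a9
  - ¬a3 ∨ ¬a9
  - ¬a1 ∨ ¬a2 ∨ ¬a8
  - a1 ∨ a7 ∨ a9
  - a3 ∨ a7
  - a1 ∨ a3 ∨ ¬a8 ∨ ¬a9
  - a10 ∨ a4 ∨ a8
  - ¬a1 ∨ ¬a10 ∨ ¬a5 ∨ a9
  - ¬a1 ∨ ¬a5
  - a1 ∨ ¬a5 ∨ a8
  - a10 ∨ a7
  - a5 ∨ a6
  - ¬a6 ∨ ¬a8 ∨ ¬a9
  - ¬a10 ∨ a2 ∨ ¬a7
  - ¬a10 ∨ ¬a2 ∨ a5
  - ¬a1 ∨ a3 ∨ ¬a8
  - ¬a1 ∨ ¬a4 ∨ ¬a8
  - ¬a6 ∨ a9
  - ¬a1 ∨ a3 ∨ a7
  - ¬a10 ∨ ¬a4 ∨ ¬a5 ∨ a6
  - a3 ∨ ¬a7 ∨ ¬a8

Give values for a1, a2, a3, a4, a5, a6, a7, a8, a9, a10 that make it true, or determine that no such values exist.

Set a1 = True.
  then (¬a1 ∨ ¬a5) forces a5 = False.
  then (a5 ∨ a6) forces a6 = True.
  then (¬a6 ∨ a9) forces a9 = True.
  then (a4 ∨ ¬a9) forces a4 = True.
  then (a2 ∨ ¬a6) forces a2 = True.
  then (¬a3 ∨ ¬a9) forces a3 = False.
  then (¬a1 ∨ ¬a2 ∨ ¬a8) forces a8 = False.
  then (a3 ∨ a7) forces a7 = True.
  then (¬a10 ∨ ¬a2 ∨ a5) forces a10 = False.
All clauses satisfied.

a1 = True, a2 = True, a3 = False, a4 = True, a5 = False, a6 = True, a7 = True, a8 = False, a9 = True, a10 = False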